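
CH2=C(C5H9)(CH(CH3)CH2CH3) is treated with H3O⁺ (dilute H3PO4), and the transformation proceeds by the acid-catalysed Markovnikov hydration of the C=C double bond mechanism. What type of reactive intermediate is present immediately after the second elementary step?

oxonium ion

Step 1: Protonation of the alkene by H3O⁺: the π bond acts as the nucleophile and picks up H⁺, giving the more stable (Markovnikov) tertiary carbocation. H2O is released.
Step 2: Nucleophilic capture of the cation by H2O produces the protonated alcohol (an oxonium ion).
After step 2 the species present is an oxonium ion.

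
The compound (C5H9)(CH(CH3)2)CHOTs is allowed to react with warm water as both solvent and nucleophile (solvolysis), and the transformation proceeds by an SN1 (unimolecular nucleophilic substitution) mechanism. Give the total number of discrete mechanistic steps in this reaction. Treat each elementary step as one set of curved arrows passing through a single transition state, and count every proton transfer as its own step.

4

Step 1: The C–O bond breaks with both electrons going to the tosylate; TsO⁻ leaves and a secondary carbocation remains.
Step 2: Carbocation rearrangement: a 1,2-hydride shift from the adjacent isopropyl carbon converts the initially-formed secondary cation into the more stable tertiary cation.
Step 3: Nucleophilic capture: the oxygen of H2O bonds to the cationic carbon, producing an oxonium-ion intermediate.
Step 4: Proton transfer from the O–H of the oxonium ion to a solvent molecule delivers the neutral alcohol.
Total: 4 elementary steps.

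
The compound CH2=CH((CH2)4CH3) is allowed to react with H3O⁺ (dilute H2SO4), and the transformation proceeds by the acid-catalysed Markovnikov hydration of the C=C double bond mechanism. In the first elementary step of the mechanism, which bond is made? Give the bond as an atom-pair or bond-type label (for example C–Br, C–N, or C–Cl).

C–H

Step 1: Protonation of the alkene by H3O⁺: the π bond acts as the nucleophile and picks up H⁺, giving the more stable (Markovnikov) secondary carbocation. H2O is released.
The bond formed in this step is the C–H bond.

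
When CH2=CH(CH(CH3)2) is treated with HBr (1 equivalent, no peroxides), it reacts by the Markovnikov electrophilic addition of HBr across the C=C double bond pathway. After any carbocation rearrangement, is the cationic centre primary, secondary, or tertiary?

tertiary

Step 1: Electrophilic addition begins with the π(C=C) electrons forming a bond to the proton of HBr. Following Markovnikov's rule, the resulting cation is secondary. The H–Br bond breaks heterolytically, releasing Br⁻.
Step 2: Carbocation rearrangement: a 1,2-hydride shift from the adjacent isopropyl carbon converts the initially-formed secondary cation into the more stable tertiary cation.
The cation rearranges from secondary to tertiary via a 1,2-hydride shift from the adjacent isopropyl carbon; the tertiary cation is what reacts next.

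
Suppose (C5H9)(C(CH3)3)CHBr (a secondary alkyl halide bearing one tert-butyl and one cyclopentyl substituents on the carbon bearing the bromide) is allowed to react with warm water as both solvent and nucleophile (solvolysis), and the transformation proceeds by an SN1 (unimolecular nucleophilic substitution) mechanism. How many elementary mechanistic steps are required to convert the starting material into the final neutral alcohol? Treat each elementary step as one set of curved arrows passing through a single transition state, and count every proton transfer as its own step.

Step 1: Ionisation: the C–Br σ-bond cleaves heterolytically; both bonding electrons depart with Br⁻, leaving a secondary carbocation at the α-carbon.
Step 2: A 1,2-hydride shift from the adjacent cyclopentyl carbon moves the positive charge from the secondary centre to an adjacent carbon, generating a more stable tertiary carbocation.
Step 3: Nucleophilic capture: the oxygen of H2O bonds to the cationic carbon, producing an oxonium-ion intermediate.
Step 4: A second solvent molecule removes the proton on oxygen, giving the neutral alcohol product.
Total: 4 elementary steps.

4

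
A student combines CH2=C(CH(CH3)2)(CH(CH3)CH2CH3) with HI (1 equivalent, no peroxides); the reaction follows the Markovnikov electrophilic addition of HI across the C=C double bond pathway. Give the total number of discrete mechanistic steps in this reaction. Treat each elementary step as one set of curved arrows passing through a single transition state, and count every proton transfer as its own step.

2

Step 1: Protonation of the alkene by HI: the π bond acts as the nucleophile and picks up H⁺, giving the more stable (Markovnikov) tertiary carbocation. The H–I bond breaks heterolytically, releasing I⁻.
(No 1,2-shift: no single shift to an adjacent carbon would give a more stable cation.)
Step 2: The I⁻ anion donates a lone pair to the carbocation, forming the new C–I σ-bond and giving the neutral alkyl halide.
Total: 2 elementary steps.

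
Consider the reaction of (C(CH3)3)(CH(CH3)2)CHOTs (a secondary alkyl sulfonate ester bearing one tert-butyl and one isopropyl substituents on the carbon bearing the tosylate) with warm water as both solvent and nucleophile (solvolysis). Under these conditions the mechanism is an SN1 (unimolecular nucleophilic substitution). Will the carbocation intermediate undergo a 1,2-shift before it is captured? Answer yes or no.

The first-formed carbocation is secondary.
The adjacent isopropyl carbon already bears 2 other carbon substituents and has a hydrogen to migrate; after a 1,2-hydride shift from that carbon the positive charge sits on a tertiary centre.
Tertiary is more stable than secondary, so the shift occurs.

yes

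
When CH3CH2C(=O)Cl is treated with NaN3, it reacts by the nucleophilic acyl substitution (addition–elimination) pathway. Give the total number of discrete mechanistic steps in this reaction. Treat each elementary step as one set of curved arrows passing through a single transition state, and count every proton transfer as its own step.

2

Step 1: N3⁻ adds to the carbonyl carbon; the C=O π electrons shift onto oxygen and a tetrahedral alkoxide intermediate forms.
Step 2: Elimination step: re-formation of the carbonyl π bond drives out Cl⁻, giving the new acyl compound.
Total: 2 elementary steps.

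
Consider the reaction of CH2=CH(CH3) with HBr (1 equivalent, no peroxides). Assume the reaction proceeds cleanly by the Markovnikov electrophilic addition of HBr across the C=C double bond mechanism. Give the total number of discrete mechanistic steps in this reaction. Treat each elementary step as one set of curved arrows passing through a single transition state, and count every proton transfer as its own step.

2

Step 1: Electrophilic addition begins with the π(C=C) electrons forming a bond to the proton of HBr. Following Markovnikov's rule, the resulting cation is secondary. The H–Br bond breaks heterolytically, releasing Br⁻.
(No 1,2-shift: no single shift to an adjacent carbon would give a more stable cation.)
Step 2: Nucleophilic attack by Br⁻ on the carbocation completes the addition, giving R–Br.
Total: 2 elementary steps.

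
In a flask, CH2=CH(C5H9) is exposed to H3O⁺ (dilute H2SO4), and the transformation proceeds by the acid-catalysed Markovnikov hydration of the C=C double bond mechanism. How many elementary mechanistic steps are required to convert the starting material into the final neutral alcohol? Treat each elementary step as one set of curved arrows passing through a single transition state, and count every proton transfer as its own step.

Step 1: Protonation of the alkene by H3O⁺: the π bond acts as the nucleophile and picks up H⁺, giving the more stable (Markovnikov) secondary carbocation. H2O is released.
Step 2: A hydride (H with its bonding pair) migrates from the adjacent cyclopentyl carbon to the cationic centre — a 1,2-hydride shift — upgrading the secondary cation to a tertiary one.
Step 3: Water acts as the nucleophile: an oxygen lone pair bonds to the cationic carbon, giving an oxonium-ion intermediate.
Step 4: Proton transfer from the O–H of the oxonium ion to H2O completes the catalytic cycle and yields the alcohol.
Total: 4 elementary steps.

4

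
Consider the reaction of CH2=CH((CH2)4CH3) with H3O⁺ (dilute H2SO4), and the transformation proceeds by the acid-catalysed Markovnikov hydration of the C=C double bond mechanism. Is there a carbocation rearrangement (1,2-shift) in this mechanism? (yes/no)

The first-formed carbocation is secondary.
No single 1,2-shift to an adjacent carbon would produce a more-substituted cation than the one already present, so no rearrangement occurs.

no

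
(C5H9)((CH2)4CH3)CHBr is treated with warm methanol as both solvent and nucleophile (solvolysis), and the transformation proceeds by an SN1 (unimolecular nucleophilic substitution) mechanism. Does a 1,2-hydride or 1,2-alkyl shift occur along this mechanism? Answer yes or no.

The first-formed carbocation is secondary.
The adjacent cyclopentyl carbon already bears 2 other carbon substituents and has a hydrogen to migrate; after a 1,2-hydride shift from that carbon the positive charge sits on a tertiary centre.
Tertiary is more stable than secondary, so the shift occurs.

yes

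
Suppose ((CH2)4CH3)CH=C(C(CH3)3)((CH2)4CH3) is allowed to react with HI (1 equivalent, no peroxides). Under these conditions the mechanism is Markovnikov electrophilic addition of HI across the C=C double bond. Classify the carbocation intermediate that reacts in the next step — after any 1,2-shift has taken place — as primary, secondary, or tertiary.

tertiary

Step 1: Electrophilic addition begins with the π(C=C) electrons forming a bond to the proton of HI. Following Markovnikov's rule, the resulting cation is tertiary. The H–I bond breaks heterolytically, releasing I⁻.
No single 1,2-shift to an adjacent carbon would give a more-substituted cation, so no rearrangement occurs.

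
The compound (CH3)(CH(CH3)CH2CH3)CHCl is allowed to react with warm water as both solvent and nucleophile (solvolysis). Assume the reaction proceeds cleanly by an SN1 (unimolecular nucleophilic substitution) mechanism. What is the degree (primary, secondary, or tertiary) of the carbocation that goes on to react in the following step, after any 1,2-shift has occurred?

tertiary

Step 1: Unassisted departure of Cl⁻ (taking the C–Cl bonding pair) generates a secondary carbocation.
Step 2: A hydride (H with its bonding pair) migrates from the adjacent sec-butyl carbon to the cationic centre — a 1,2-hydride shift — upgrading the secondary cation to a tertiary one.
The cation rearranges from secondary to tertiary via a 1,2-hydride shift from the adjacent sec-butyl carbon; the tertiary cation is what reacts next.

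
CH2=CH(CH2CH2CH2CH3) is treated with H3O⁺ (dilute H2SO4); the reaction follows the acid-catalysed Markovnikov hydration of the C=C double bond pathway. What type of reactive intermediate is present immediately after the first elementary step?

Step 1: Protonation of the alkene by H3O⁺: the π bond acts as the nucleophile and picks up H⁺, giving the more stable (Markovnikov) secondary carbocation. H2O is released.
After step 1 the species present is a secondary carbocation.

secondary carbocation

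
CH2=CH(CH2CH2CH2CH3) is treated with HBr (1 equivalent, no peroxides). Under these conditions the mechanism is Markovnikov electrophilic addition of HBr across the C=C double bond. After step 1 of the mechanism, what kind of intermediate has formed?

Step 1: Electrophilic addition begins with the π(C=C) electrons forming a bond to the proton of HBr. Following Markovnikov's rule, the resulting cation is secondary. The H–Br bond breaks heterolytically, releasing Br⁻.
After step 1 the species present is a secondary carbocation.

secondary carbocation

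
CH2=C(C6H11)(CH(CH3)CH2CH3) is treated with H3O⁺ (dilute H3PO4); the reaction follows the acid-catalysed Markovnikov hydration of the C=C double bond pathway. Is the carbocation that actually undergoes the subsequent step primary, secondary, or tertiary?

Step 1: Protonation of the alkene by H3O⁺: the π bond acts as the nucleophile and picks up H⁺, giving the more stable (Markovnikov) tertiary carbocation. H2O is released.
No single 1,2-shift to an adjacent carbon would give a more-substituted cation, so no rearrangement occurs.

tertiary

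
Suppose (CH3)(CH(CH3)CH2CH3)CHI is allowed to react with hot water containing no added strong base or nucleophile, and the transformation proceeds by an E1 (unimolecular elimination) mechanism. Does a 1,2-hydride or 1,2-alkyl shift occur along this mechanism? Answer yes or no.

The first-formed carbocation is secondary.
The adjacent sec-butyl carbon already bears 2 other carbon substituents and has a hydrogen to migrate; after a 1,2-hydride shift from that carbon the positive charge sits on a tertiary centre.
Tertiary is more stable than secondary, so the shift occurs.

yes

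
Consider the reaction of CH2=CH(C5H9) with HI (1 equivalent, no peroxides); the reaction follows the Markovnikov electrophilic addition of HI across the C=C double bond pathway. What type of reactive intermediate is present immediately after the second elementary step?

Step 1: Protonation of the alkene by HI: the π bond acts as the nucleophile and picks up H⁺, giving the more stable (Markovnikov) secondary carbocation. The H–I bond breaks heterolytically, releasing I⁻.
Step 2: Carbocation rearrangement: a 1,2-hydride shift from the adjacent cyclopentyl carbon converts the initially-formed secondary cation into the more stable tertiary cation.
After step 2 the species present is a tertiary carbocation.

tertiary carbocation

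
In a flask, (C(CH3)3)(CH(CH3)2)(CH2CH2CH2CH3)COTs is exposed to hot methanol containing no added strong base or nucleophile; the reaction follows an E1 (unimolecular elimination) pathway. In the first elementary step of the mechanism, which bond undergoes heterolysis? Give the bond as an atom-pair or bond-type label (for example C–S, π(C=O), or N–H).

Step 1: The C–O bond breaks with both electrons going to the tosylate; TsO⁻ leaves and a tertiary carbocation remains.
The bond broken in this step is the C–O bond.

C–O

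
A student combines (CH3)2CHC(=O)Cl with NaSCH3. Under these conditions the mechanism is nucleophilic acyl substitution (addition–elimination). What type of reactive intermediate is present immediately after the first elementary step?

tetrahedral intermediate

Step 1: A lone pair on the S of CH3S⁻ attacks the electrophilic acyl carbon; the π(C=O) electrons move onto oxygen, giving a tetrahedral intermediate.
After step 1 the species present is a tetrahedral intermediate.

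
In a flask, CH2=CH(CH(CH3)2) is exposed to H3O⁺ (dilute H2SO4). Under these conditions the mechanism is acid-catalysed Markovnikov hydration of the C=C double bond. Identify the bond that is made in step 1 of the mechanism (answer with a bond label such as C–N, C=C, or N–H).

C–H

Step 1: Protonation of the alkene by H3O⁺: the π bond acts as the nucleophile and picks up H⁺, giving the more stable (Markovnikov) secondary carbocation. H2O is released.
The bond formed in this step is the C–H bond.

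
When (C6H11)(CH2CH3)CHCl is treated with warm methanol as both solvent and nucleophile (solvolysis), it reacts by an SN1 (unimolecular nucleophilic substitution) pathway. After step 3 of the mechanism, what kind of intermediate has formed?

oxonium ion

Step 1: Ionisation: the C–Cl σ-bond cleaves heterolytically; both bonding electrons depart with Cl⁻, leaving a secondary carbocation at the α-carbon.
Step 2: A 1,2-hydride shift from the adjacent cyclohexyl carbon moves the positive charge from the secondary centre to an adjacent carbon, generating a more stable tertiary carbocation.
Step 3: Nucleophilic capture: the oxygen of CH3OH bonds to the cationic carbon, producing an oxonium-ion intermediate.
After step 3 the species present is an oxonium ion.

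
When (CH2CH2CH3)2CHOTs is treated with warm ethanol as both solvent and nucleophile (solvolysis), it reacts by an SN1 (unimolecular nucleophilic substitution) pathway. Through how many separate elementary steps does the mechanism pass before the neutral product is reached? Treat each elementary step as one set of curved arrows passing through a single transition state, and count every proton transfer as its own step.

3

Step 1: The C–O bond breaks with both electrons going to the tosylate; TsO⁻ leaves and a secondary carbocation remains.
(No 1,2-shift: no single shift to an adjacent carbon would give a more stable cation.)
Step 2: Nucleophilic capture: the oxygen of CH3CH2OH bonds to the cationic carbon, producing an oxonium-ion intermediate.
Step 3: A second solvent molecule removes the proton on oxygen, giving the neutral ether product.
Total: 3 elementary steps.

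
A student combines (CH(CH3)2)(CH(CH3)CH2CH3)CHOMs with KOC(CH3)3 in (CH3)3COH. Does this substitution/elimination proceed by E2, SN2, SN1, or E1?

E2

Conditions: a strong/bulky base with a secondary substrate bearing a β-hydrogen.
These conditions are the textbook signature of the E2 pathway.
A strong (often hindered) base removes a β-H in concert with loss of the leaving group — bimolecular elimination.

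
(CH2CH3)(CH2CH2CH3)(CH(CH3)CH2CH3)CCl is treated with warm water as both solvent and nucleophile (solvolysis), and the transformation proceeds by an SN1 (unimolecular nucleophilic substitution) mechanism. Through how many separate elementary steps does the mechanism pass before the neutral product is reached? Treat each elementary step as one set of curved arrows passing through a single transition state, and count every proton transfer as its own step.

Step 1: Ionisation: the C–Cl σ-bond cleaves heterolytically; both bonding electrons depart with Cl⁻, leaving a tertiary carbocation at the α-carbon.
(No 1,2-shift: no single shift to an adjacent carbon would give a more stable cation.)
Step 2: A lone pair on the oxygen of H2O attacks the carbocation, forming a new C–O σ-bond and an oxonium ion.
Step 3: Proton transfer from the O–H of the oxonium ion to a solvent molecule delivers the neutral alcohol.
Total: 3 elementary steps.

3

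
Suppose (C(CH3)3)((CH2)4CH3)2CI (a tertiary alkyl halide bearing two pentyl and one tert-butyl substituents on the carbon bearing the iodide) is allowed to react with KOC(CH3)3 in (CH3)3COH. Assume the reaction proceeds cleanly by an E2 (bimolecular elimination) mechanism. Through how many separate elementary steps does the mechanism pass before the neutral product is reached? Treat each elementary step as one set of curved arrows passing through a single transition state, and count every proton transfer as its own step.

1

Step 1: The strong base (CH3)3CO⁻ removes a β-hydrogen; in the same concerted event the electrons of the breaking C–H bond form the new π(C=C) bond and the C–I σ-bond breaks, expelling I⁻. Anti-periplanar geometry; one transition state.
Total: 1 elementary step.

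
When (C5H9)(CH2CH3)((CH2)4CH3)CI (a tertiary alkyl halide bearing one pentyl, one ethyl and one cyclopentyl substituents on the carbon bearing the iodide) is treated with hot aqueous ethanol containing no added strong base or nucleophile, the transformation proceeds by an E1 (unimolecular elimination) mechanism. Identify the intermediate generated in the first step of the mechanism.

Step 1: Ionisation: the C–I σ-bond cleaves heterolytically; both bonding electrons depart with I⁻, leaving a tertiary carbocation at the α-carbon.
After step 1 the species present is a tertiary carbocation.

tertiary carbocation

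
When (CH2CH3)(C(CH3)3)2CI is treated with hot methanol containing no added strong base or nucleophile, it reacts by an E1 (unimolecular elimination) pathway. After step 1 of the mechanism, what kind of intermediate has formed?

Step 1: Unassisted departure of I⁻ (taking the C–I bonding pair) generates a tertiary carbocation.
After step 1 the species present is a tertiary carbocation.

tertiary carbocation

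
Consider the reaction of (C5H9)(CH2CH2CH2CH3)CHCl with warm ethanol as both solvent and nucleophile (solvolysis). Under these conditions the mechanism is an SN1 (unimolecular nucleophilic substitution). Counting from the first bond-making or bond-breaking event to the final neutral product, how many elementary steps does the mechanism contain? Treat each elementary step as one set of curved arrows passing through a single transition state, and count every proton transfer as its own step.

Step 1: Ionisation: the C–Cl σ-bond cleaves heterolytically; both bonding electrons depart with Cl⁻, leaving a secondary carbocation at the α-carbon.
Step 2: A hydride (H with its bonding pair) migrates from the adjacent cyclopentyl carbon to the cationic centre — a 1,2-hydride shift — upgrading the secondary cation to a tertiary one.
Step 3: A lone pair on the oxygen of CH3CH2OH attacks the carbocation, forming a new C–O σ-bond and an oxonium ion.
Step 4: Deprotonation of the oxonium oxygen by solvent ethanol yields the neutral ether.
Total: 4 elementary steps.

4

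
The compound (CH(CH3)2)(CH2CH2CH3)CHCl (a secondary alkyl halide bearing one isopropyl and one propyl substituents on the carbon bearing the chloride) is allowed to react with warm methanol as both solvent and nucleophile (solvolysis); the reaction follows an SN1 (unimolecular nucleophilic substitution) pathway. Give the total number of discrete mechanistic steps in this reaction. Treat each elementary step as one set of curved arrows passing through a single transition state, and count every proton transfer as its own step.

Step 1: The C–Cl bond breaks with both electrons going to the chloride; Cl⁻ leaves and a secondary carbocation remains.
Step 2: Carbocation rearrangement: a 1,2-hydride shift from the adjacent isopropyl carbon converts the initially-formed secondary cation into the more stable tertiary cation.
Step 3: A lone pair on the oxygen of CH3OH attacks the carbocation, forming a new C–O σ-bond and an oxonium ion.
Step 4: Deprotonation of the oxonium oxygen by solvent methanol yields the neutral ether.
Total: 4 elementary steps.

4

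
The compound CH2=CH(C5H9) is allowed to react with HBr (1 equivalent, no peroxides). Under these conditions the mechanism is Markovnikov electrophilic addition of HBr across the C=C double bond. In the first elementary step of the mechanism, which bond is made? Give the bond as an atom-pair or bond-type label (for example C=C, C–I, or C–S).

Step 1: The π electrons of the C=C bond attack a proton of HBr; Markovnikov addition places the new C–H on the less-substituted alkene carbon, so the positive charge ends up on the more-substituted carbon — a secondary carbocation. The H–Br bond breaks heterolytically, releasing Br⁻.
The bond formed in this step is the C–H bond.

C–H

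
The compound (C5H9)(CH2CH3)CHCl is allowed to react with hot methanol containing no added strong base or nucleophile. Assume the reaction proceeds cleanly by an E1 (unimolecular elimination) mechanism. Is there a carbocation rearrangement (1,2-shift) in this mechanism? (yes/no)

yes

The first-formed carbocation is secondary.
The adjacent cyclopentyl carbon already bears 2 other carbon substituents and has a hydrogen to migrate; after a 1,2-hydride shift from that carbon the positive charge sits on a tertiary centre.
Tertiary is more stable than secondary, so the shift occurs.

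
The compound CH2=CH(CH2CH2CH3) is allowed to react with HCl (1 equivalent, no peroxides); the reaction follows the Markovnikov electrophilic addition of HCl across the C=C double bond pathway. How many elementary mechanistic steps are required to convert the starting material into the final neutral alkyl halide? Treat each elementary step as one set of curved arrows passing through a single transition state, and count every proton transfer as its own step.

Step 1: Electrophilic addition begins with the π(C=C) electrons forming a bond to the proton of HCl. Following Markovnikov's rule, the resulting cation is secondary. The H–Cl bond breaks heterolytically, releasing Cl⁻.
(No 1,2-shift: no single shift to an adjacent carbon would give a more stable cation.)
Step 2: Cl⁻ captures the cation: a lone pair on Cl⁻ fills the empty p orbital, producing the alkyl halide product.
Total: 2 elementary steps.

2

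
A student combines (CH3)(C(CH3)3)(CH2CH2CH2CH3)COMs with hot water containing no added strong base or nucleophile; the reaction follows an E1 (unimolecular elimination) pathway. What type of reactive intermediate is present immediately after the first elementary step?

Step 1: The C–O bond breaks with both electrons going to the mesylate; MsO⁻ leaves and a tertiary carbocation remains.
After step 1 the species present is a tertiary carbocation.

tertiary carbocation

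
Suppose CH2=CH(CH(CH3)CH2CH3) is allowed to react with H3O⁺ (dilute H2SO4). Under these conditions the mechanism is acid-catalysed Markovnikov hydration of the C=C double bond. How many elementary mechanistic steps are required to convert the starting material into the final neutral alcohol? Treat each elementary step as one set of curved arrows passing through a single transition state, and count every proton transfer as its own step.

Step 1: Protonation of the alkene by H3O⁺: the π bond acts as the nucleophile and picks up H⁺, giving the more stable (Markovnikov) secondary carbocation. H2O is released.
Step 2: Carbocation rearrangement: a 1,2-hydride shift from the adjacent sec-butyl carbon converts the initially-formed secondary cation into the more stable tertiary cation.
Step 3: Water acts as the nucleophile: an oxygen lone pair bonds to the cationic carbon, giving an oxonium-ion intermediate.
Step 4: Deprotonation of the oxonium ion by a water molecule delivers the neutral alcohol and regenerates the acid catalyst.
Total: 4 elementary steps.

4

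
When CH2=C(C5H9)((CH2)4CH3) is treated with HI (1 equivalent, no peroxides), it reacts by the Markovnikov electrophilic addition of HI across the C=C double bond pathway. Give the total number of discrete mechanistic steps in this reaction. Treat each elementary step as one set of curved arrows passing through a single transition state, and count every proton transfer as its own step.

2

Step 1: Electrophilic addition begins with the π(C=C) electrons forming a bond to the proton of HI. Following Markovnikov's rule, the resulting cation is tertiary. The H–I bond breaks heterolytically, releasing I⁻.
(No 1,2-shift: no single shift to an adjacent carbon would give a more stable cation.)
Step 2: The I⁻ anion donates a lone pair to the carbocation, forming the new C–I σ-bond and giving the neutral alkyl halide.
Total: 2 elementary steps.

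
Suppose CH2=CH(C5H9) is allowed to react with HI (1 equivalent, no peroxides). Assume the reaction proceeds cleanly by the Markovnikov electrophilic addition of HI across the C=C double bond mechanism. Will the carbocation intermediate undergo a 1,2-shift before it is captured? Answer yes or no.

yes

The first-formed carbocation is secondary.
The adjacent cyclopentyl carbon already bears 2 other carbon substituents and has a hydrogen to migrate; after a 1,2-hydride shift from that carbon the positive charge sits on a tertiary centre.
Tertiary is more stable than secondary, so the shift occurs.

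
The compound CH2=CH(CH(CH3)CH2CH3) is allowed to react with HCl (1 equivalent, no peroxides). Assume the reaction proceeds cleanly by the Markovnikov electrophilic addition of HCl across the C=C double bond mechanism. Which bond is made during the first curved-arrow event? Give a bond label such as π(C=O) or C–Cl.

C–H

Step 1: Electrophilic addition begins with the π(C=C) electrons forming a bond to the proton of HCl. Following Markovnikov's rule, the resulting cation is secondary. The H–Cl bond breaks heterolytically, releasing Cl⁻.
The bond formed in this step is the C–H bond.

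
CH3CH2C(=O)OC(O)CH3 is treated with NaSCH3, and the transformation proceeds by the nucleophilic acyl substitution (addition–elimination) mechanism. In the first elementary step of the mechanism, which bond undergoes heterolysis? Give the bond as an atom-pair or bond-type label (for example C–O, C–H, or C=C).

Step 1: Nucleophilic addition of CH3S⁻ to the acyl carbon breaks the π(C=O) bond and yields a tetrahedral, anionic intermediate.
The bond broken in this step is the π(C=O) bond.

π(C=O)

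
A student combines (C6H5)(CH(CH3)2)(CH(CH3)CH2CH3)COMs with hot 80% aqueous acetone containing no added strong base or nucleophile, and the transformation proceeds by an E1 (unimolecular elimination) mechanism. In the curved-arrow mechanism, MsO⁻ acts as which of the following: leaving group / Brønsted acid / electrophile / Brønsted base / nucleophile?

leaving group

Step 1: Unassisted departure of MsO⁻ (taking the C–O bonding pair) generates a tertiary carbocation.
MsO⁻ departs with both electrons of the breaking σ-bond — that is the definition of a leaving group.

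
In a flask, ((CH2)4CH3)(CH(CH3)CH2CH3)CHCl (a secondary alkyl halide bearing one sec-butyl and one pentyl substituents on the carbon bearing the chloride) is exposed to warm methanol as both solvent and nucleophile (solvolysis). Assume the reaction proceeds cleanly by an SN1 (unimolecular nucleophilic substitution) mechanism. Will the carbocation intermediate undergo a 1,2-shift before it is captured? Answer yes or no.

The first-formed carbocation is secondary.
The adjacent sec-butyl carbon already bears 2 other carbon substituents and has a hydrogen to migrate; after a 1,2-hydride shift from that carbon the positive charge sits on a tertiary centre.
Tertiary is more stable than secondary, so the shift occurs.

yes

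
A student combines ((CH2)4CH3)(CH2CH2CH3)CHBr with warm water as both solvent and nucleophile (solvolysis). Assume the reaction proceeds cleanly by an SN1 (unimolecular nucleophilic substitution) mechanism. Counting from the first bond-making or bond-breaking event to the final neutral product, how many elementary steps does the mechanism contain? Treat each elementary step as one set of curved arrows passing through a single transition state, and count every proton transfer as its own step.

3

Step 1: The C–Br bond breaks with both electrons going to the bromide; Br⁻ leaves and a secondary carbocation remains.
(No 1,2-shift: no single shift to an adjacent carbon would give a more stable cation.)
Step 2: Nucleophilic capture: the oxygen of H2O bonds to the cationic carbon, producing an oxonium-ion intermediate.
Step 3: Proton transfer from the O–H of the oxonium ion to a solvent molecule delivers the neutral alcohol.
Total: 3 elementary steps.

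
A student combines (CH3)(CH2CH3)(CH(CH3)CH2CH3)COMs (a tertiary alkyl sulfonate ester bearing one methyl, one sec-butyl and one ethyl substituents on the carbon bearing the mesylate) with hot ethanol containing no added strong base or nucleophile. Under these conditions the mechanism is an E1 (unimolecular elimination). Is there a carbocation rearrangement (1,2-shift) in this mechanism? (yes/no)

no

The first-formed carbocation is tertiary.
No single 1,2-shift to an adjacent carbon would produce a more-substituted cation than the one already present, so no rearrangement occurs.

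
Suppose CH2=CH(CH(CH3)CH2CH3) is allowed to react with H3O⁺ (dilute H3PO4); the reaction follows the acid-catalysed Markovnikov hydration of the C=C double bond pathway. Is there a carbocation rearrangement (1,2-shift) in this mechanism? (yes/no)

yes

The first-formed carbocation is secondary.
The adjacent sec-butyl carbon already bears 2 other carbon substituents and has a hydrogen to migrate; after a 1,2-hydride shift from that carbon the positive charge sits on a tertiary centre.
Tertiary is more stable than secondary, so the shift occurs.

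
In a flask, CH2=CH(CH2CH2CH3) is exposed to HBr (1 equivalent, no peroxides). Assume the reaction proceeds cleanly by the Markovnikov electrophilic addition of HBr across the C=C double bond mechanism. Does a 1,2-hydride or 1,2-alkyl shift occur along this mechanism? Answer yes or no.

no

The first-formed carbocation is secondary.
No single 1,2-shift to an adjacent carbon would produce a more-substituted cation than the one already present, so no rearrangement occurs.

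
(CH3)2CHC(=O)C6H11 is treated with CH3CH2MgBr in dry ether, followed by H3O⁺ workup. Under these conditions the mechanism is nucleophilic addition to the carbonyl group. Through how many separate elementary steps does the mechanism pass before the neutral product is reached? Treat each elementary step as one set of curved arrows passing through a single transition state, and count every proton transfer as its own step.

Step 1: Nucleophilic addition: the carbanion-like carbon of CH3CH2MgBr adds to the carbonyl carbon, pushing the π(C=O) electron pair onto oxygen and giving a tetrahedral alkoxide.
Step 2: Protonation of the alkoxide by H3O⁺ workup furnishes an alcohol.
Total: 2 elementary steps.

2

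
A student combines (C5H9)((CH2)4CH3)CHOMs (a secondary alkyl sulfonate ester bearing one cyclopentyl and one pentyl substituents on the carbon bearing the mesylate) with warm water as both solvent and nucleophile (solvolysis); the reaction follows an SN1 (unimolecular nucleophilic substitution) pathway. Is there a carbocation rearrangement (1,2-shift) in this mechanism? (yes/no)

yes

The first-formed carbocation is secondary.
The adjacent cyclopentyl carbon already bears 2 other carbon substituents and has a hydrogen to migrate; after a 1,2-hydride shift from that carbon the positive charge sits on a tertiary centre.
Tertiary is more stable than secondary, so the shift occurs.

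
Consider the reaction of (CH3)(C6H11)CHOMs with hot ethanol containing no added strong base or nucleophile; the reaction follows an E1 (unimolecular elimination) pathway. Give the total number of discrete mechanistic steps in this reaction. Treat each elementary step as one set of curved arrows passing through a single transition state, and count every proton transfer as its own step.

Step 1: Rate-determining heterolysis of the C–O bond gives MsO⁻ and a secondary carbocation.
Step 2: A 1,2-hydride shift from the adjacent cyclohexyl carbon moves the positive charge from the secondary centre to an adjacent carbon, generating a more stable tertiary carbocation.
Step 3: Loss of a β-proton to an ethanol molecule of the solvent: the C–H bonding pair collapses toward the cationic carbon to form the C=C π bond, yielding the alkene.
Total: 3 elementary steps.

3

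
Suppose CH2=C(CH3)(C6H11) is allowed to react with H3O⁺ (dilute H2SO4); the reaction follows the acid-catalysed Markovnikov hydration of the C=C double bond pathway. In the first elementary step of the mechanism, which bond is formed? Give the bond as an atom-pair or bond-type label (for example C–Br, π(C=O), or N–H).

Step 1: Protonation of the alkene by H3O⁺: the π bond acts as the nucleophile and picks up H⁺, giving the more stable (Markovnikov) tertiary carbocation. H2O is released.
The bond formed in this step is the C–H bond.

C–H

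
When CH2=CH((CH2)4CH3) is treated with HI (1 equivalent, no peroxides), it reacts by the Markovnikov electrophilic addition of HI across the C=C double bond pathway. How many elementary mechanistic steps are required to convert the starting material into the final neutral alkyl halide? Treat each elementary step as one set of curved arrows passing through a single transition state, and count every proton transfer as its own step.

Step 1: The π electrons of the C=C bond attack a proton of HI; Markovnikov addition places the new C–H on the less-substituted alkene carbon, so the positive charge ends up on the more-substituted carbon — a secondary carbocation. The H–I bond breaks heterolytically, releasing I⁻.
(No 1,2-shift: no single shift to an adjacent carbon would give a more stable cation.)
Step 2: I⁻ captures the cation: a lone pair on I⁻ fills the empty p orbital, producing the alkyl halide product.
Total: 2 elementary steps.

2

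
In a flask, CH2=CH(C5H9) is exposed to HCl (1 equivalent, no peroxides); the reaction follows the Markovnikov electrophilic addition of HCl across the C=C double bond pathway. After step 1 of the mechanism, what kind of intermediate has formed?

Step 1: The π electrons of the C=C bond attack a proton of HCl; Markovnikov addition places the new C–H on the less-substituted alkene carbon, so the positive charge ends up on the more-substituted carbon — a secondary carbocation. The H–Cl bond breaks heterolytically, releasing Cl⁻.
After step 1 the species present is a secondary carbocation.

secondary carbocation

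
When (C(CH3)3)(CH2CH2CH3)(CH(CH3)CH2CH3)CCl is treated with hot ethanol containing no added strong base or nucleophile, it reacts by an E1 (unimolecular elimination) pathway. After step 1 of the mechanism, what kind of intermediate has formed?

Step 1: Rate-determining heterolysis of the C–Cl bond gives Cl⁻ and a tertiary carbocation.
After step 1 the species present is a tertiary carbocation.

tertiary carbocation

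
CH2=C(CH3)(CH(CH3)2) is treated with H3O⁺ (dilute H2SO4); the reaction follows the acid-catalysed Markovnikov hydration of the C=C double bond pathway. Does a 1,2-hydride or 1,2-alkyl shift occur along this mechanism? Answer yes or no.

The first-formed carbocation is tertiary.
No single 1,2-shift to an adjacent carbon would produce a more-substituted cation than the one already present, so no rearrangement occurs.

no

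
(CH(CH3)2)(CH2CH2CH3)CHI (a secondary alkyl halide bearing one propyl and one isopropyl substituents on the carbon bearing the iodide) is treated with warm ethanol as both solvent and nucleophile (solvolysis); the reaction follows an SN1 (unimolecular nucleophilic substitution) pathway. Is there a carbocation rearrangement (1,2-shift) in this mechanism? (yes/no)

yes

The first-formed carbocation is secondary.
The adjacent isopropyl carbon already bears 2 other carbon substituents and has a hydrogen to migrate; after a 1,2-hydride shift from that carbon the positive charge sits on a tertiary centre.
Tertiary is more stable than secondary, so the shift occurs.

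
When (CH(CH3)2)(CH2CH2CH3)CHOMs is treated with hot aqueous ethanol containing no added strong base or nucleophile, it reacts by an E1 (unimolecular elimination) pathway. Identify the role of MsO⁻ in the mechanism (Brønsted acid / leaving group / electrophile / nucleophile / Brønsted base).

leaving group

Step 1: The C–O bond breaks with both electrons going to the mesylate; MsO⁻ leaves and a secondary carbocation remains.
MsO⁻ departs with both electrons of the breaking σ-bond — that is the definition of a leaving group.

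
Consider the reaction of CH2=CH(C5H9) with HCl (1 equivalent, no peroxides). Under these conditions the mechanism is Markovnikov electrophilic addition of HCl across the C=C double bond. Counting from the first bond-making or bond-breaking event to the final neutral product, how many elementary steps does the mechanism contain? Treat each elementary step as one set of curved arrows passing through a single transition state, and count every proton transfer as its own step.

Step 1: The π electrons of the C=C bond attack a proton of HCl; Markovnikov addition places the new C–H on the less-substituted alkene carbon, so the positive charge ends up on the more-substituted carbon — a secondary carbocation. The H–Cl bond breaks heterolytically, releasing Cl⁻.
Step 2: A hydride (H with its bonding pair) migrates from the adjacent cyclopentyl carbon to the cationic centre — a 1,2-hydride shift — upgrading the secondary cation to a tertiary one.
Step 3: Cl⁻ captures the cation: a lone pair on Cl⁻ fills the empty p orbital, producing the alkyl halide product.
Total: 3 elementary steps.

3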